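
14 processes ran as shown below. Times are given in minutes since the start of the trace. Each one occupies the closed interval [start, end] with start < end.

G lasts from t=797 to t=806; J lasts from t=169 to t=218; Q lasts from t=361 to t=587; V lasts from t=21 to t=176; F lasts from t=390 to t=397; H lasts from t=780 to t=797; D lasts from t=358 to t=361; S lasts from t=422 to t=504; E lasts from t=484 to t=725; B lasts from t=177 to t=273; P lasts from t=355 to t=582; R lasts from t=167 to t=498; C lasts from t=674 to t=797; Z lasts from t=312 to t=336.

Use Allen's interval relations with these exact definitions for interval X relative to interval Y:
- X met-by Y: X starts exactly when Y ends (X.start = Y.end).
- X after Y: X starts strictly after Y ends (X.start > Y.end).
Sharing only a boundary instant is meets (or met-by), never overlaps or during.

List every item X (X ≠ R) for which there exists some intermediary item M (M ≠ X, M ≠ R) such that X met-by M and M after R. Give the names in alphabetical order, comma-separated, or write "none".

Target R = [t=167, t=498].
Intermediaries M with M after R: C, G, H.
Via C — items with X met-by C: G.
Via G — items with X met-by G: none.
Via H — items with X met-by H: G.
Union: G.

G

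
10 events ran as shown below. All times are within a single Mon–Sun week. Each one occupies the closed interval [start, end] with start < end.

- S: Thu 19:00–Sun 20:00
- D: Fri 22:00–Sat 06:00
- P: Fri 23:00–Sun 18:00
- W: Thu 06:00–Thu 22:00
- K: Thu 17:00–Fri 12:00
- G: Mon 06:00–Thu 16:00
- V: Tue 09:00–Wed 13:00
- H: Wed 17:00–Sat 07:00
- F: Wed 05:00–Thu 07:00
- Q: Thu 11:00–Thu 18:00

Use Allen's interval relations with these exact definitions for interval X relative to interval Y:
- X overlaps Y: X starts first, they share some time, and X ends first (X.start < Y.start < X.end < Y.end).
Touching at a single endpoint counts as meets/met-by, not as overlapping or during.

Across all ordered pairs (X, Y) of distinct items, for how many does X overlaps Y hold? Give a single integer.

13

Checking all 90 ordered pairs for relation 'overlaps'; matching pairs in alphabetical order:
(D, P): D overlaps P ✓
(F, H): F overlaps H ✓
(F, W): F overlaps W ✓
(G, H): G overlaps H ✓
(G, Q): G overlaps Q ✓
(G, W): G overlaps W ✓
(H, P): H overlaps P ✓
(H, S): H overlaps S ✓
(K, S): K overlaps S ✓
(Q, K): Q overlaps K ✓
(V, F): V overlaps F ✓
(W, K): W overlaps K ✓
(W, S): W overlaps S ✓
Count: 13.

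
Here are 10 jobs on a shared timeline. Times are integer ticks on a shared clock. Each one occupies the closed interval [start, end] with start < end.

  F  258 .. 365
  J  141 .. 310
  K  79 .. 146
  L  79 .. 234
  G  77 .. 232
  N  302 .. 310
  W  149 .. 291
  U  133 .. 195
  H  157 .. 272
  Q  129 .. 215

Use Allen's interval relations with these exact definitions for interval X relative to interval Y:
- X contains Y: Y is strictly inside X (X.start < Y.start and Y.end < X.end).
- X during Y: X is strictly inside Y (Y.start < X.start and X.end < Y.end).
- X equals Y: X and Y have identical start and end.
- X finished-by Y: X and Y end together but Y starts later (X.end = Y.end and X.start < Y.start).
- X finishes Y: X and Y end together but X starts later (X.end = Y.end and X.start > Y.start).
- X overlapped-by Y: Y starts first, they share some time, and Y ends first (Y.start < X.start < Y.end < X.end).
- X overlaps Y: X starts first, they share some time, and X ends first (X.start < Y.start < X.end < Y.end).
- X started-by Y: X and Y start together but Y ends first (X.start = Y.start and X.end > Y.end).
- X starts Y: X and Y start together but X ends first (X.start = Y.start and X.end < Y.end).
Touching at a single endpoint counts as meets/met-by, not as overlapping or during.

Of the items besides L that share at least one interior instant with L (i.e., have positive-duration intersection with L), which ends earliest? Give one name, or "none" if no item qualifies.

Target L = [79, 234].
F [258, 365] → after → excluded.
G [77, 232] → overlaps → candidate.
H [157, 272] → overlapped-by → candidate.
J [141, 310] → overlapped-by → candidate.
K [79, 146] → starts → candidate.
N [302, 310] → after → excluded.
Q [129, 215] → during → candidate.
U [133, 195] → during → candidate.
W [149, 291] → overlapped-by → candidate.
Among candidates, earliest end is 146 → K.

K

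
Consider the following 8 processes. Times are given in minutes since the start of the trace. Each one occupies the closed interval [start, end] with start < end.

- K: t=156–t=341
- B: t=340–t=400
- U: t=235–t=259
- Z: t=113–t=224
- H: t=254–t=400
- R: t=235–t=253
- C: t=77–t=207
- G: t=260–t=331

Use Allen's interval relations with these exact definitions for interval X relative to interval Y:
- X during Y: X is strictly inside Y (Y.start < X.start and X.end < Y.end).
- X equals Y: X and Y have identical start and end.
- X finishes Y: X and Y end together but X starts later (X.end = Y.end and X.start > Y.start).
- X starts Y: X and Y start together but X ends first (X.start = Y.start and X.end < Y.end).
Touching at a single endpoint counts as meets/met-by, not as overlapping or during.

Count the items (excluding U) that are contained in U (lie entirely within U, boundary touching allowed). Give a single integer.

Target U = [t=235, t=259].
B [t=340, t=400] → after → no.
C [t=77, t=207] → before → no.
G [t=260, t=331] → after → no.
H [t=254, t=400] → overlapped-by → no.
K [t=156, t=341] → contains → no.
R [t=235, t=253] → starts → counts.
Z [t=113, t=224] → before → no.
Total: 1.

1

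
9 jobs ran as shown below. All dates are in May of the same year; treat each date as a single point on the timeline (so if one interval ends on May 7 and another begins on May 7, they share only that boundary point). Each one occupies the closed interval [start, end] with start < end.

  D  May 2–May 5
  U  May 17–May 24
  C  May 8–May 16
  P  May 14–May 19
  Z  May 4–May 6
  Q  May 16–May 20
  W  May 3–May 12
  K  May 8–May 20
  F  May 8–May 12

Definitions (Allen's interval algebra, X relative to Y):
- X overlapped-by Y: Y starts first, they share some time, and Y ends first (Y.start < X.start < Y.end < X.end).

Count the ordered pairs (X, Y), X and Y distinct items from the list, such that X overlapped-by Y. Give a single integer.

Checking all 72 ordered pairs for relation 'overlapped-by'; matching pairs in alphabetical order:
(C, W): C overlapped-by W ✓
(K, W): K overlapped-by W ✓
(P, C): P overlapped-by C ✓
(Q, P): Q overlapped-by P ✓
(U, K): U overlapped-by K ✓
(U, P): U overlapped-by P ✓
(U, Q): U overlapped-by Q ✓
(W, D): W overlapped-by D ✓
(Z, D): Z overlapped-by D ✓
Count: 9.

9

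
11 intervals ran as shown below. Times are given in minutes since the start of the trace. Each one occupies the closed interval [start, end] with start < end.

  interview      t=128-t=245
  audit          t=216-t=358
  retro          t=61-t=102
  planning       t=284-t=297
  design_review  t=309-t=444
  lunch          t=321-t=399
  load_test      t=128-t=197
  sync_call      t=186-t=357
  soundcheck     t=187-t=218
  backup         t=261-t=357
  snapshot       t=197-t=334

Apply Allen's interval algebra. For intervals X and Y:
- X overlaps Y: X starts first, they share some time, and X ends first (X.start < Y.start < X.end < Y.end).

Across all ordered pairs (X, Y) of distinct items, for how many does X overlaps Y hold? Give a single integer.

Checking all 110 ordered pairs for relation 'overlaps'; matching pairs in alphabetical order:
(audit, design_review): audit overlaps design_review ✓
(audit, lunch): audit overlaps lunch ✓
(backup, design_review): backup overlaps design_review ✓
(backup, lunch): backup overlaps lunch ✓
(interview, audit): interview overlaps audit ✓
(interview, snapshot): interview overlaps snapshot ✓
(interview, sync_call): interview overlaps sync_call ✓
(load_test, soundcheck): load_test overlaps soundcheck ✓
(load_test, sync_call): load_test overlaps sync_call ✓
(snapshot, audit): snapshot overlaps audit ✓
(snapshot, backup): snapshot overlaps backup ✓
(snapshot, design_review): snapshot overlaps design_review ✓
(snapshot, lunch): snapshot overlaps lunch ✓
(soundcheck, audit): soundcheck overlaps audit ✓
(soundcheck, snapshot): soundcheck overlaps snapshot ✓
(sync_call, audit): sync_call overlaps audit ✓
(sync_call, design_review): sync_call overlaps design_review ✓
(sync_call, lunch): sync_call overlaps lunch ✓
Count: 18.

18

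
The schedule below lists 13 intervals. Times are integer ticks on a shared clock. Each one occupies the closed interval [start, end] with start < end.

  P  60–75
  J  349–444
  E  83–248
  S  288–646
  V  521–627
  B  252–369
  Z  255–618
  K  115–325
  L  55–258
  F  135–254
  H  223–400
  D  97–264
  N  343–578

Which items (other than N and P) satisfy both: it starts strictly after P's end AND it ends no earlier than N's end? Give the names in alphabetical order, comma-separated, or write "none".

Conditions: its start is strictly after P's end (X.start > 75) AND its end is no earlier than N's end (X.end >= 578).
B: start 252 > 75? ✓; end 369 >= 578? ✗ → no.
D: start 97 > 75? ✓; end 264 >= 578? ✗ → no.
E: start 83 > 75? ✓; end 248 >= 578? ✗ → no.
F: start 135 > 75? ✓; end 254 >= 578? ✗ → no.
H: start 223 > 75? ✓; end 400 >= 578? ✗ → no.
J: start 349 > 75? ✓; end 444 >= 578? ✗ → no.
K: start 115 > 75? ✓; end 325 >= 578? ✗ → no.
L: start 55 > 75? ✗; end 258 >= 578? ✗ → no.
S: start 288 > 75? ✓; end 646 >= 578? ✓ → yes.
V: start 521 > 75? ✓; end 627 >= 578? ✓ → yes.
Z: start 255 > 75? ✓; end 618 >= 578? ✓ → yes.
Result: S, V, Z.

S, V, Z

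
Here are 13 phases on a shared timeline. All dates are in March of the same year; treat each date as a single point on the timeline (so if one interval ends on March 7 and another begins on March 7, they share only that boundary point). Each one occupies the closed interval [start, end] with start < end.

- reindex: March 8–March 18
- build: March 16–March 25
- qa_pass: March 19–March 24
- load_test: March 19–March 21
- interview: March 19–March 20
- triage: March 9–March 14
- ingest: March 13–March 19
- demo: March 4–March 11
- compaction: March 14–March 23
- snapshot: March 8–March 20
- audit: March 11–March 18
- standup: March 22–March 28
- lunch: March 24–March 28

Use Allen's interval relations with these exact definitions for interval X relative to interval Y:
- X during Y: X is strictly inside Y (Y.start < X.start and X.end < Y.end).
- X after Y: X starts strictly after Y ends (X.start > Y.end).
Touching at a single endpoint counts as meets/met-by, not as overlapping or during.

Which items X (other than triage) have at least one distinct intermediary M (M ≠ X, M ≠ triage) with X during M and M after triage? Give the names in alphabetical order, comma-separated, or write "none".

interview, load_test, qa_pass

Target triage = [March 9, March 14].
Intermediaries M with M after triage: build, interview, load_test, lunch, qa_pass, standup.
Via build — items with X during build: interview, load_test, qa_pass.
Via interview — items with X during interview: none.
Via load_test — items with X during load_test: none.
Via lunch — items with X during lunch: none.
Via qa_pass — items with X during qa_pass: none.
Via standup — items with X during standup: none.
Union: interview, load_test, qa_pass.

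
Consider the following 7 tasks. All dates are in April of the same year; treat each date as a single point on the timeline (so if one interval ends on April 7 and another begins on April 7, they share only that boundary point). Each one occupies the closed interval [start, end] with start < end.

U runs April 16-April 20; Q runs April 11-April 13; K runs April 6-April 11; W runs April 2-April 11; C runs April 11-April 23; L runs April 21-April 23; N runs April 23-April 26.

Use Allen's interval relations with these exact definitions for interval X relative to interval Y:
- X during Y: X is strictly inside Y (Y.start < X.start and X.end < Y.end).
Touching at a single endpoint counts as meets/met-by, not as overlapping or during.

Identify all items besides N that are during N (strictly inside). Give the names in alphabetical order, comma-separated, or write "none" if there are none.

Target N = [April 23, April 26].
C [April 11, April 23] → meets → no.
K [April 6, April 11] → before → no.
L [April 21, April 23] → meets → no.
Q [April 11, April 13] → before → no.
U [April 16, April 20] → before → no.
W [April 2, April 11] → before → no.
Result: none.

none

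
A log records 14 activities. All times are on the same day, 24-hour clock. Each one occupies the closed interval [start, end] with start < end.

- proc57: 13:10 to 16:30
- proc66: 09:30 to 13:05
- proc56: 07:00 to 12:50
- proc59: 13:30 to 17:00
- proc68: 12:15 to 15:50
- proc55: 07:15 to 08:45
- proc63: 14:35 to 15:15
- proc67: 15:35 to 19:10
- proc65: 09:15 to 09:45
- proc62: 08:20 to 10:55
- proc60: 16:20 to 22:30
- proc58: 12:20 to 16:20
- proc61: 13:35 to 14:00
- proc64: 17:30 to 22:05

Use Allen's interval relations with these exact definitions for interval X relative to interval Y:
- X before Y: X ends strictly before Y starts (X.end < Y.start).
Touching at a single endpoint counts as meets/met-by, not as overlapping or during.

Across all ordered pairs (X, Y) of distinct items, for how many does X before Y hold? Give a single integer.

Checking all 182 ordered pairs for relation 'before'; matching pairs in alphabetical order:
(proc55, proc57): proc55 before proc57 ✓
(proc55, proc58): proc55 before proc58 ✓
(proc55, proc59): proc55 before proc59 ✓
(proc55, proc60): proc55 before proc60 ✓
(proc55, proc61): proc55 before proc61 ✓
(proc55, proc63): proc55 before proc63 ✓
(proc55, proc64): proc55 before proc64 ✓
(proc55, proc65): proc55 before proc65 ✓
(proc55, proc66): proc55 before proc66 ✓
(proc55, proc67): proc55 before proc67 ✓
(proc55, proc68): proc55 before proc68 ✓
(proc56, proc57): proc56 before proc57 ✓
(proc56, proc59): proc56 before proc59 ✓
(proc56, proc60): proc56 before proc60 ✓
(proc56, proc61): proc56 before proc61 ✓
(proc56, proc63): proc56 before proc63 ✓
(proc56, proc64): proc56 before proc64 ✓
(proc56, proc67): proc56 before proc67 ✓
(proc57, proc64): proc57 before proc64 ✓
(proc58, proc64): proc58 before proc64 ✓
(proc59, proc64): proc59 before proc64 ✓
(proc61, proc60): proc61 before proc60 ✓
(proc61, proc63): proc61 before proc63 ✓
(proc61, proc64): proc61 before proc64 ✓
... plus 31 further pairs not listed.
Count: 55.

55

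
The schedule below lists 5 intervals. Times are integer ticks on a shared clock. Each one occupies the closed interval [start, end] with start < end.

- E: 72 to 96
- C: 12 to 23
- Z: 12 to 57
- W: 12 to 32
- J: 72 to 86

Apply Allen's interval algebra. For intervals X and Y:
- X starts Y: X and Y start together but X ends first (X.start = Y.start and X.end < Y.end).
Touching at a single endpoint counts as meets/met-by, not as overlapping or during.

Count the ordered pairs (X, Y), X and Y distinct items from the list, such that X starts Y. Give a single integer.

Checking all 20 ordered pairs for relation 'starts'; matching pairs in alphabetical order:
(C, W): C starts W ✓
(C, Z): C starts Z ✓
(J, E): J starts E ✓
(W, Z): W starts Z ✓
Count: 4.

4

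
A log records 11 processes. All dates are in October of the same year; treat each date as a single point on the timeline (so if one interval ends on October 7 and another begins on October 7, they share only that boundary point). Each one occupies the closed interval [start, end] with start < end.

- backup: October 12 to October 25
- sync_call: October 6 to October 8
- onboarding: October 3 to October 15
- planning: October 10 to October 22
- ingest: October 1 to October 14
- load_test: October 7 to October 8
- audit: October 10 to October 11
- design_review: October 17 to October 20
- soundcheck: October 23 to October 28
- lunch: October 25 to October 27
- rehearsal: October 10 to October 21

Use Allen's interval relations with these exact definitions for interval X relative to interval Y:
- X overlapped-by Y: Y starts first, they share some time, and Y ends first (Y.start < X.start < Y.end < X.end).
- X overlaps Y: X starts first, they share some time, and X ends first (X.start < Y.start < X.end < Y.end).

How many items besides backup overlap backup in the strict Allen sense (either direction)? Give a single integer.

5

Target backup = [October 12, October 25].
audit [October 10, October 11] → before → no.
design_review [October 17, October 20] → during → no.
ingest [October 1, October 14] → overlaps → counts.
load_test [October 7, October 8] → before → no.
lunch [October 25, October 27] → met-by → no.
onboarding [October 3, October 15] → overlaps → counts.
planning [October 10, October 22] → overlaps → counts.
rehearsal [October 10, October 21] → overlaps → counts.
soundcheck [October 23, October 28] → overlapped-by → counts.
sync_call [October 6, October 8] → before → no.
Total: 5.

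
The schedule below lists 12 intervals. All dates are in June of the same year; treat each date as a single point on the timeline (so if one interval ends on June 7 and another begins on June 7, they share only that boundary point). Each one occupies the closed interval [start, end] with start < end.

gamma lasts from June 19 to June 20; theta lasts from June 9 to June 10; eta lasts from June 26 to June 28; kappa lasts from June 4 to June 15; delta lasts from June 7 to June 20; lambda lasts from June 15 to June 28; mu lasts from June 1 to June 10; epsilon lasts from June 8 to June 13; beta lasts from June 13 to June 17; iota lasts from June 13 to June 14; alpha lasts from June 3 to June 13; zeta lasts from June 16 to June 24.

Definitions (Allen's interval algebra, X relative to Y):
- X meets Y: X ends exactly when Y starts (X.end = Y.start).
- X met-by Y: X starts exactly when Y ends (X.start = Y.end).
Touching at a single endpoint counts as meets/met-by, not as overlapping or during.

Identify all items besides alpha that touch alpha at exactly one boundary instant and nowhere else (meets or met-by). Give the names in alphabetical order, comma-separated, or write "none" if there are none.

Target alpha = [June 3, June 13].
beta [June 13, June 17] → met-by → yes.
delta [June 7, June 20] → overlapped-by → no.
epsilon [June 8, June 13] → finishes → no.
eta [June 26, June 28] → after → no.
gamma [June 19, June 20] → after → no.
iota [June 13, June 14] → met-by → yes.
kappa [June 4, June 15] → overlapped-by → no.
lambda [June 15, June 28] → after → no.
mu [June 1, June 10] → overlaps → no.
theta [June 9, June 10] → during → no.
zeta [June 16, June 24] → after → no.
Result: beta, iota.

beta, iota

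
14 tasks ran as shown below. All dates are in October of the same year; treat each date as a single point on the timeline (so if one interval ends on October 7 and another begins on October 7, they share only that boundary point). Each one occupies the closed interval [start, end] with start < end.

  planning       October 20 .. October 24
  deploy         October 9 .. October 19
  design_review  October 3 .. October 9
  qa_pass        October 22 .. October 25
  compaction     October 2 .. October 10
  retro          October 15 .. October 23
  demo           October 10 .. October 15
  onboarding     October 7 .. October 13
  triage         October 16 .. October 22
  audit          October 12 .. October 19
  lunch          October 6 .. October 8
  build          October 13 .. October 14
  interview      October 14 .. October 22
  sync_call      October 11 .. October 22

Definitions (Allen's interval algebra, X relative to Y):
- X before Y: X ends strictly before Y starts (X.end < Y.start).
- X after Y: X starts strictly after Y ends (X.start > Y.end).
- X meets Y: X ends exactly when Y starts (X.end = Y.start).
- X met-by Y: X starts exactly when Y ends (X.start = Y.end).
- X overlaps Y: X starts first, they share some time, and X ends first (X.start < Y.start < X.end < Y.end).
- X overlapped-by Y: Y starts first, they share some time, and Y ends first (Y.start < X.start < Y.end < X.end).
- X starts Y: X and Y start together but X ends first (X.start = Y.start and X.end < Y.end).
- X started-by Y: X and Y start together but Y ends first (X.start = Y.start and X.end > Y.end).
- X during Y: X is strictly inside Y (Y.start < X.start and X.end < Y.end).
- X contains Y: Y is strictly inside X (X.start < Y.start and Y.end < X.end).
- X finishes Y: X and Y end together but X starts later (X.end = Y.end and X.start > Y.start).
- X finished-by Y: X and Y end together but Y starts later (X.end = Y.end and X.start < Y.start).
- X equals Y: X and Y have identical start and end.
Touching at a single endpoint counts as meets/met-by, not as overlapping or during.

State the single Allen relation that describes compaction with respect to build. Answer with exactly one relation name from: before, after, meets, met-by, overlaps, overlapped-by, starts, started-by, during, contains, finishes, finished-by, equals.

compaction = [October 2, October 10]; build = [October 13, October 14].
Compare endpoints: compaction.start < build.start, compaction.start < build.end, compaction.end < build.start, compaction.end < build.end.
That pattern is 'before'.

before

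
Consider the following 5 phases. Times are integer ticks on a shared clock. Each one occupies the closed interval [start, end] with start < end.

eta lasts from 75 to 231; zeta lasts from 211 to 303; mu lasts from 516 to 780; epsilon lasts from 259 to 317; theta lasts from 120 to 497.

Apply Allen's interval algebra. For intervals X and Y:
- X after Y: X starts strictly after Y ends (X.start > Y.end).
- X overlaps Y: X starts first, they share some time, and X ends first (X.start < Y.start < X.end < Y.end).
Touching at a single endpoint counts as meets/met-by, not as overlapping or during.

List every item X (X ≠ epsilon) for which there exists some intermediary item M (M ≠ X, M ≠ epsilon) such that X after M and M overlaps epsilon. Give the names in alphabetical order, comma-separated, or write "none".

Target epsilon = [259, 317].
Intermediaries M with M overlaps epsilon: zeta.
Via zeta — items with X after zeta: mu.
Union: mu.

mu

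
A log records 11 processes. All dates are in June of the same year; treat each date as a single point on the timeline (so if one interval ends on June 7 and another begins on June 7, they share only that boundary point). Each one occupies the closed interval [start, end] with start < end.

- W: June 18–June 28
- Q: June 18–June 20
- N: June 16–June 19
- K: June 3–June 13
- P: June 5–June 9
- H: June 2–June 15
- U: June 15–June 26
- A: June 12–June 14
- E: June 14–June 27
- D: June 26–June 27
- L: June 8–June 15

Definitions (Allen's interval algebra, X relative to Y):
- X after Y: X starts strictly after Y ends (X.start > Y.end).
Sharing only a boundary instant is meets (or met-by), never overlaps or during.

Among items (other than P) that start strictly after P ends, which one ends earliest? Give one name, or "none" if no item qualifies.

A

Target P = [June 5, June 9].
A [June 12, June 14] → after → candidate.
D [June 26, June 27] → after → candidate.
E [June 14, June 27] → after → candidate.
H [June 2, June 15] → contains → excluded.
K [June 3, June 13] → contains → excluded.
L [June 8, June 15] → overlapped-by → excluded.
N [June 16, June 19] → after → candidate.
Q [June 18, June 20] → after → candidate.
U [June 15, June 26] → after → candidate.
W [June 18, June 28] → after → candidate.
Among candidates, earliest end is June 14 → A.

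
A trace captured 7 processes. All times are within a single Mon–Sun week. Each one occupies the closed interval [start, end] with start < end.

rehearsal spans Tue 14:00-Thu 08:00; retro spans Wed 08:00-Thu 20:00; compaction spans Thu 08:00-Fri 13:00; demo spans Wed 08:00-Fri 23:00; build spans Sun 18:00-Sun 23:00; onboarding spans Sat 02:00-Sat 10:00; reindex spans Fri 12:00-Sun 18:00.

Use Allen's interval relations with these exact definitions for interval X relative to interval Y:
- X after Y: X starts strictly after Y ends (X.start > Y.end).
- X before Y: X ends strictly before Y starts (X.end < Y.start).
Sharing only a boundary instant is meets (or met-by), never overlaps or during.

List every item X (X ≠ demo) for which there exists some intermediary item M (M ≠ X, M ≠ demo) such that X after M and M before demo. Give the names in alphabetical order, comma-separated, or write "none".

Target demo = [Wed 08:00, Fri 23:00].
Intermediaries M with M before demo: none.
Union: none.

none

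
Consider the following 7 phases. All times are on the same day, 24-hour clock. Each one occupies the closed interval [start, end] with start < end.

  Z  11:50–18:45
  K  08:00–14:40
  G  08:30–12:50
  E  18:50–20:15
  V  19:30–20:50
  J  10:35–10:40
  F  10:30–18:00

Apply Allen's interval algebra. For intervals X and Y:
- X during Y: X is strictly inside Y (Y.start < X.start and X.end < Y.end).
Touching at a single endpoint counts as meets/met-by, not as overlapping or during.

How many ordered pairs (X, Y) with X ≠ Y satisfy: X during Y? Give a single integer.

Checking all 42 ordered pairs for relation 'during'; matching pairs in alphabetical order:
(G, K): G during K ✓
(J, F): J during F ✓
(J, G): J during G ✓
(J, K): J during K ✓
Count: 4.

4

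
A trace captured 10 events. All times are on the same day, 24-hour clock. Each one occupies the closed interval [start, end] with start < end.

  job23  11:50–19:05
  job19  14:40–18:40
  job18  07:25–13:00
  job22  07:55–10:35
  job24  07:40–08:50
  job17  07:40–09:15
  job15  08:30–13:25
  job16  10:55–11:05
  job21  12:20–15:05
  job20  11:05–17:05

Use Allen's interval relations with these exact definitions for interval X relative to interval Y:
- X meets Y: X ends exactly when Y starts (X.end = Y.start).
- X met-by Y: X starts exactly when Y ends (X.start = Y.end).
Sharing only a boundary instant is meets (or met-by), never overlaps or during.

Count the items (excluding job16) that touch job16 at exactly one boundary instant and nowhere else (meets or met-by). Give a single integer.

Target job16 = [10:55, 11:05].
job15 [08:30, 13:25] → contains → no.
job17 [07:40, 09:15] → before → no.
job18 [07:25, 13:00] → contains → no.
job19 [14:40, 18:40] → after → no.
job20 [11:05, 17:05] → met-by → counts.
job21 [12:20, 15:05] → after → no.
job22 [07:55, 10:35] → before → no.
job23 [11:50, 19:05] → after → no.
job24 [07:40, 08:50] → before → no.
Total: 1.

1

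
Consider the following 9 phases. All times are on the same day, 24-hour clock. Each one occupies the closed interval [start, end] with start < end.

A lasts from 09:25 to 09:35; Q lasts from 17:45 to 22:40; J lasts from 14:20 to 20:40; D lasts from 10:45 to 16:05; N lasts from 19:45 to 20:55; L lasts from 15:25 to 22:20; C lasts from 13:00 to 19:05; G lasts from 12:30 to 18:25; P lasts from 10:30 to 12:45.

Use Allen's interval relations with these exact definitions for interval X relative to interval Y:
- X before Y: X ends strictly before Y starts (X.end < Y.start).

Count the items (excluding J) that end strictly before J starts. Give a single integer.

Target J = [14:20, 20:40].
A [09:25, 09:35] → before → counts.
C [13:00, 19:05] → overlaps → no.
D [10:45, 16:05] → overlaps → no.
G [12:30, 18:25] → overlaps → no.
L [15:25, 22:20] → overlapped-by → no.
N [19:45, 20:55] → overlapped-by → no.
P [10:30, 12:45] → before → counts.
Q [17:45, 22:40] → overlapped-by → no.
Total: 2.

2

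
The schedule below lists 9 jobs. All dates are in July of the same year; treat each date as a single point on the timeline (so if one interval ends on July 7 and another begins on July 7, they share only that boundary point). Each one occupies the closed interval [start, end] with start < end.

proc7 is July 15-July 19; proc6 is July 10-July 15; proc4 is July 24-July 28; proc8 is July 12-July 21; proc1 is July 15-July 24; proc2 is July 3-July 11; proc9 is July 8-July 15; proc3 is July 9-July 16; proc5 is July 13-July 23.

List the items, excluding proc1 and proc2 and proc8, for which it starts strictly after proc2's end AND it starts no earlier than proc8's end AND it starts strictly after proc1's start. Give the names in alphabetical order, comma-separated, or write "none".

Conditions: its start is strictly after proc2's end (X.start > July 11) AND its start is no earlier than proc8's end (X.start >= July 21) AND its start is strictly after proc1's start (X.start > July 15).
proc3: start July 9 > July 11? ✗; start July 9 >= July 21? ✗; start July 9 > July 15? ✗ → no.
proc4: start July 24 > July 11? ✓; start July 24 >= July 21? ✓; start July 24 > July 15? ✓ → yes.
proc5: start July 13 > July 11? ✓; start July 13 >= July 21? ✗; start July 13 > July 15? ✗ → no.
proc6: start July 10 > July 11? ✗; start July 10 >= July 21? ✗; start July 10 > July 15? ✗ → no.
proc7: start July 15 > July 11? ✓; start July 15 >= July 21? ✗; start July 15 > July 15? ✗ → no.
proc9: start July 8 > July 11? ✗; start July 8 >= July 21? ✗; start July 8 > July 15? ✗ → no.
Result: proc4.

proc4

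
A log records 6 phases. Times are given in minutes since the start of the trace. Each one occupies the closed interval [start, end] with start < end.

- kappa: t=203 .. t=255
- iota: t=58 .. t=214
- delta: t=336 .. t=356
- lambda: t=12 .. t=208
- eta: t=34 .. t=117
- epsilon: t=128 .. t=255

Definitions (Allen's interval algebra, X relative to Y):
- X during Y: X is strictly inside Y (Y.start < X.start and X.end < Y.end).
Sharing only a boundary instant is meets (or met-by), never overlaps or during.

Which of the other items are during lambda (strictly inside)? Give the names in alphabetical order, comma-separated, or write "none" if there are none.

eta

Target lambda = [t=12, t=208].
delta [t=336, t=356] → after → no.
epsilon [t=128, t=255] → overlapped-by → no.
eta [t=34, t=117] → during → yes.
iota [t=58, t=214] → overlapped-by → no.
kappa [t=203, t=255] → overlapped-by → no.
Result: eta.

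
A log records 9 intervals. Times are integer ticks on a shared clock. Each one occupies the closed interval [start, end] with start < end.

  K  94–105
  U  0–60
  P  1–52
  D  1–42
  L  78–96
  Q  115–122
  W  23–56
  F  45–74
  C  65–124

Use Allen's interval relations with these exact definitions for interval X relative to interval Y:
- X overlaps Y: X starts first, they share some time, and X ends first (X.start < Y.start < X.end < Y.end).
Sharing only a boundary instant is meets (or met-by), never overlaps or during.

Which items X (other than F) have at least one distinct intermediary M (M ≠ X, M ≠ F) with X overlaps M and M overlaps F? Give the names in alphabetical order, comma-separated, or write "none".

D, P

Target F = [45, 74].
Intermediaries M with M overlaps F: P, U, W.
Via P — items with X overlaps P: none.
Via U — items with X overlaps U: none.
Via W — items with X overlaps W: D, P.
Union: D, P.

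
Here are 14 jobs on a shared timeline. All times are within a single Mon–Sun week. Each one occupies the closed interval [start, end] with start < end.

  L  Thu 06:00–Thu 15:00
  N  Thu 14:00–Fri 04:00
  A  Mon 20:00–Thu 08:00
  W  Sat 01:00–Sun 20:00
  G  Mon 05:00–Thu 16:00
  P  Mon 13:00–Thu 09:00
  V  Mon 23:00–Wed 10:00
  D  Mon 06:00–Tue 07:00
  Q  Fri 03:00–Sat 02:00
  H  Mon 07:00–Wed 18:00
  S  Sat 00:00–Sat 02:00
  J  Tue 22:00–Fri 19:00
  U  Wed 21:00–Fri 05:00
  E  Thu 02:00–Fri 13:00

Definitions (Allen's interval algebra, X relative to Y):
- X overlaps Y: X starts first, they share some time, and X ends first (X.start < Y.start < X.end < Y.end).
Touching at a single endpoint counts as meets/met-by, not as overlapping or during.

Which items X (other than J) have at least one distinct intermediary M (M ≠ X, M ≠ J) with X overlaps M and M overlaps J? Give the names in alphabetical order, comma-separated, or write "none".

Target J = [Tue 22:00, Fri 19:00].
Intermediaries M with M overlaps J: A, G, H, P, V.
Via A — items with X overlaps A: D, H.
Via G — items with X overlaps G: none.
Via H — items with X overlaps H: D.
Via P — items with X overlaps P: D, H.
Via V — items with X overlaps V: D.
Union: D, H.

D, H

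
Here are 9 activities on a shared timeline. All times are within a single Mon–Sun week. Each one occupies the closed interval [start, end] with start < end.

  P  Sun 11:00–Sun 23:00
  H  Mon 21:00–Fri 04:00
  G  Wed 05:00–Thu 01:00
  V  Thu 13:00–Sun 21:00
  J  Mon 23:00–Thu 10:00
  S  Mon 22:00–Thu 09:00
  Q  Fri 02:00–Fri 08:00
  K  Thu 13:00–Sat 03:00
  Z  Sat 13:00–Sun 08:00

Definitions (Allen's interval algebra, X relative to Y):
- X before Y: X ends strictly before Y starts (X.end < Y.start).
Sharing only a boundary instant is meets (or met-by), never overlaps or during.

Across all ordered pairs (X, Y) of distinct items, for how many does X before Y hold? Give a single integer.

22

Checking all 72 ordered pairs for relation 'before'; matching pairs in alphabetical order:
(G, K): G before K ✓
(G, P): G before P ✓
(G, Q): G before Q ✓
(G, V): G before V ✓
(G, Z): G before Z ✓
(H, P): H before P ✓
(H, Z): H before Z ✓
(J, K): J before K ✓
(J, P): J before P ✓
(J, Q): J before Q ✓
(J, V): J before V ✓
(J, Z): J before Z ✓
(K, P): K before P ✓
(K, Z): K before Z ✓
(Q, P): Q before P ✓
(Q, Z): Q before Z ✓
(S, K): S before K ✓
(S, P): S before P ✓
(S, Q): S before Q ✓
(S, V): S before V ✓
(S, Z): S before Z ✓
(Z, P): Z before P ✓
Count: 22.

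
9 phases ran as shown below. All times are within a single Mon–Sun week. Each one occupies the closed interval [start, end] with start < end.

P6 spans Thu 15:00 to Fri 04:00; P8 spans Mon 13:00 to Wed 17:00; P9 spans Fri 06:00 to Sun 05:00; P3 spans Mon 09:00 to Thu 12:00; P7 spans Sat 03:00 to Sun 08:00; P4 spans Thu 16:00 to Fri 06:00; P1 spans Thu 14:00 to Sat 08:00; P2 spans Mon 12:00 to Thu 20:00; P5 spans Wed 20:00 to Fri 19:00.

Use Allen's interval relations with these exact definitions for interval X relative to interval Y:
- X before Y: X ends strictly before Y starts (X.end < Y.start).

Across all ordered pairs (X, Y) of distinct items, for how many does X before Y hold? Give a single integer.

Checking all 72 ordered pairs for relation 'before'; matching pairs in alphabetical order:
(P2, P7): P2 before P7 ✓
(P2, P9): P2 before P9 ✓
(P3, P1): P3 before P1 ✓
(P3, P4): P3 before P4 ✓
(P3, P6): P3 before P6 ✓
(P3, P7): P3 before P7 ✓
(P3, P9): P3 before P9 ✓
(P4, P7): P4 before P7 ✓
(P5, P7): P5 before P7 ✓
(P6, P7): P6 before P7 ✓
(P6, P9): P6 before P9 ✓
(P8, P1): P8 before P1 ✓
(P8, P4): P8 before P4 ✓
(P8, P5): P8 before P5 ✓
(P8, P6): P8 before P6 ✓
(P8, P7): P8 before P7 ✓
(P8, P9): P8 before P9 ✓
Count: 17.

17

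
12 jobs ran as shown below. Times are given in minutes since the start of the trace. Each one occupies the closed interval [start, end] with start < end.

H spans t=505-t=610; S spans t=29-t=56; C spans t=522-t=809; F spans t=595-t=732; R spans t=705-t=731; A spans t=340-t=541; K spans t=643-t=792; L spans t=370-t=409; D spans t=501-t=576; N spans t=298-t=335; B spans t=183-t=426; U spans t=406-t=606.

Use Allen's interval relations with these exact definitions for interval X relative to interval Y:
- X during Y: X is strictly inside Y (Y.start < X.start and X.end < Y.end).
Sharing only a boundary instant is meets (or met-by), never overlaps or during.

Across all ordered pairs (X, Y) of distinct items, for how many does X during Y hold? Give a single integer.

9

Checking all 132 ordered pairs for relation 'during'; matching pairs in alphabetical order:
(D, U): D during U ✓
(F, C): F during C ✓
(K, C): K during C ✓
(L, A): L during A ✓
(L, B): L during B ✓
(N, B): N during B ✓
(R, C): R during C ✓
(R, F): R during F ✓
(R, K): R during K ✓
Count: 9.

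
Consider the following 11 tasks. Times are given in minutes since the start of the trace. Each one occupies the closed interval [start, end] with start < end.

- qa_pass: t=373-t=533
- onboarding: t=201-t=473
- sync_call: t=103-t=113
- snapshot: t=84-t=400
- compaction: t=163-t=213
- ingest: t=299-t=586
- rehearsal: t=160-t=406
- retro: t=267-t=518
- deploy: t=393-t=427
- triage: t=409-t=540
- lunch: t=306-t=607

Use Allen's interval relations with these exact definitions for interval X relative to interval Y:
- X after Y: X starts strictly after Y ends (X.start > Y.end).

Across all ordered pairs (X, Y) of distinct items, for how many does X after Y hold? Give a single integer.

17

Checking all 110 ordered pairs for relation 'after'; matching pairs in alphabetical order:
(compaction, sync_call): compaction after sync_call ✓
(deploy, compaction): deploy after compaction ✓
(deploy, sync_call): deploy after sync_call ✓
(ingest, compaction): ingest after compaction ✓
(ingest, sync_call): ingest after sync_call ✓
(lunch, compaction): lunch after compaction ✓
(lunch, sync_call): lunch after sync_call ✓
(onboarding, sync_call): onboarding after sync_call ✓
(qa_pass, compaction): qa_pass after compaction ✓
(qa_pass, sync_call): qa_pass after sync_call ✓
(rehearsal, sync_call): rehearsal after sync_call ✓
(retro, compaction): retro after compaction ✓
(retro, sync_call): retro after sync_call ✓
(triage, compaction): triage after compaction ✓
(triage, rehearsal): triage after rehearsal ✓
(triage, snapshot): triage after snapshot ✓
(triage, sync_call): triage after sync_call ✓
Count: 17.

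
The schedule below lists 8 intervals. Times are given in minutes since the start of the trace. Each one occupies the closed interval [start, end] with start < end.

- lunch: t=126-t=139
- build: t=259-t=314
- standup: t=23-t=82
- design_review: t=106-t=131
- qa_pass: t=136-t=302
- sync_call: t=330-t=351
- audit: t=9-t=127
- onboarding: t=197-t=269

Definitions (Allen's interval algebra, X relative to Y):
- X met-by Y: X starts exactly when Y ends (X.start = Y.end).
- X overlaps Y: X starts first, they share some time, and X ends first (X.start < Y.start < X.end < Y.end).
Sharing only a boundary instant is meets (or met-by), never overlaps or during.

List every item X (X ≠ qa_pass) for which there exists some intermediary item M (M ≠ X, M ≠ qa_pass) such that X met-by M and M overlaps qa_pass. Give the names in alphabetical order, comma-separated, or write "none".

Target qa_pass = [t=136, t=302].
Intermediaries M with M overlaps qa_pass: lunch.
Via lunch — items with X met-by lunch: none.
Union: none.

none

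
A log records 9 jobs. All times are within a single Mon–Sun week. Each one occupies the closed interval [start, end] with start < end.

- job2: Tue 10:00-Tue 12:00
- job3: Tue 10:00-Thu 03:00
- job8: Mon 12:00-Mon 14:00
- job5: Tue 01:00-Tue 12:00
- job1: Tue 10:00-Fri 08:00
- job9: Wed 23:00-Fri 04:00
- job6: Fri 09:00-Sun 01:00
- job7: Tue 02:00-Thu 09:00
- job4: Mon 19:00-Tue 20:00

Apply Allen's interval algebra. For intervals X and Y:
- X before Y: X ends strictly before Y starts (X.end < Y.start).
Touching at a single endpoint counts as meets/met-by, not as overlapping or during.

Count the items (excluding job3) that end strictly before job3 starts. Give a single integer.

1

Target job3 = [Tue 10:00, Thu 03:00].
job1 [Tue 10:00, Fri 08:00] → started-by → no.
job2 [Tue 10:00, Tue 12:00] → starts → no.
job4 [Mon 19:00, Tue 20:00] → overlaps → no.
job5 [Tue 01:00, Tue 12:00] → overlaps → no.
job6 [Fri 09:00, Sun 01:00] → after → no.
job7 [Tue 02:00, Thu 09:00] → contains → no.
job8 [Mon 12:00, Mon 14:00] → before → counts.
job9 [Wed 23:00, Fri 04:00] → overlapped-by → no.
Total: 1.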